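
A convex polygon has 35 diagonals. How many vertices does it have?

Using d = n(n - 3)/2, we solve 35 = n(n - 3)/2.
So n(n - 3) = 70.
Testing n = 10: 10 * 7 = 70 = 70. Correct.
The polygon has 10 sides.

10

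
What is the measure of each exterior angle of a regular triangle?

Each exterior angle of a regular n-gon is 360 / n.
For n = 3: 360 / 3 = 120 degrees.

120 degrees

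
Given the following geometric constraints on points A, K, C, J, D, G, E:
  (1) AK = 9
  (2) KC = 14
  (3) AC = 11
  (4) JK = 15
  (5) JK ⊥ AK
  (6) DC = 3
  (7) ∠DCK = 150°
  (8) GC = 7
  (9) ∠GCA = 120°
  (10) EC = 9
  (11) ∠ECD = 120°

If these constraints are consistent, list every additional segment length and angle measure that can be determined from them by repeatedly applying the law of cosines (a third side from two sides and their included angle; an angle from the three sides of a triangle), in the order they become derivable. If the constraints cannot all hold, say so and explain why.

The constraints are consistent. Derivable facts, in order:
After 1 step:
- AG ≈ 15.72
- AJ = 3·√34
- DE = 3·√13
- KD ≈ 16.67
- ∠ACK = 39.98°
- ∠AKC = 51.75°
- ∠CAK = 88.26°
After 2 steps:
- ∠AGC = 37.31°
- ∠AJK = 30.96°
- ∠CAG = 22.69°
- ∠CDE = 46.1°
- ∠CDK = 24.84°
- ∠CED = 13.9°
- ∠CKD = 5.16°
- ∠JAK = 59.04°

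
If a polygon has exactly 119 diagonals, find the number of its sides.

Using d = n(n - 3)/2, we solve 119 = n(n - 3)/2.
So n(n - 3) = 238.
Testing n = 17: 17 * 14 = 238 = 238. Correct.
The polygon has 17 sides.

17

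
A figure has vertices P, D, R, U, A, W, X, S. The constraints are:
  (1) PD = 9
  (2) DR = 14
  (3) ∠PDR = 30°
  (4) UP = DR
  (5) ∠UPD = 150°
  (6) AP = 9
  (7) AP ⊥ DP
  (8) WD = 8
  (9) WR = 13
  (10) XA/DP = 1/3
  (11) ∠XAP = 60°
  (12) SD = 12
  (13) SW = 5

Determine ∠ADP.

Step 1: By the law of cosines on triangle DPA: DA² = 9² + 9² − 2·9·9·cos(90°) = 162, so DA = 9·√2.
Step 2: By the inverse law of cosines on triangle ADP: cos(∠ADP) = ((9·√2)² + 9² − 9²) / (2·9·√2·9) = 162/229.1 = 0.7071, so ∠ADP = 45°.

Therefore, the measure of angle ∠ADP = 45°.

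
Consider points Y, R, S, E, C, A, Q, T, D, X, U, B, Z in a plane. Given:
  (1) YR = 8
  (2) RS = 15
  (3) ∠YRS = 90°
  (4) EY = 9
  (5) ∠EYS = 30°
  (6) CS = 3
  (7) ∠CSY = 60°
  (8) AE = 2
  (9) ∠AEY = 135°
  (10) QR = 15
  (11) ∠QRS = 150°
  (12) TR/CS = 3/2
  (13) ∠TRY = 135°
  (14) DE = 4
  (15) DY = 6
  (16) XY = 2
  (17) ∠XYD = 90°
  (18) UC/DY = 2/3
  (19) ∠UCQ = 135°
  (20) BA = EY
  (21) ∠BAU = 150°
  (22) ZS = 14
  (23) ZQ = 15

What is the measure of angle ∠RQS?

Step 1: By the law of cosines on triangle QRS: QS² = 15² + 15² − 2·15·15·cos(150°) = 839.71, so QS ≈ 28.98.
Step 2: By the inverse law of cosines on triangle RQS: cos(∠RQS) = (15² + 28.98² − 15²) / (2·15·28.98) = 839.71/869.33 = 0.9659, so ∠RQS = 15°.

Therefore, the measure of angle ∠RQS = 15°.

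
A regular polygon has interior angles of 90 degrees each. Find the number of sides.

Each interior angle of a regular n-gon is (n - 2) * 180 / n.
Setting this equal to 90:
(n - 2) * 180 / n = 90
Each exterior angle = 180 - 90 = 90 degrees.
Since exterior angles sum to 360: n = 360 / 90 = 4.

4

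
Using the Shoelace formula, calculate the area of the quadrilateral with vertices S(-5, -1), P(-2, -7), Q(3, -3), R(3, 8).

Using the Shoelace formula for a quadrilateral (vertices in order):
Area = (1/2)|sum of (x_i * y_(i+1) - x_(i+1) * y_i)|
Terms: (-5*-7 - -2*-1) = 33, (-2*-3 - 3*-7) = 27, (3*8 - 3*-3) = 33, (3*-1 - -5*8) = 37
Sum = 130
Area = (1/2)(130) = 65

65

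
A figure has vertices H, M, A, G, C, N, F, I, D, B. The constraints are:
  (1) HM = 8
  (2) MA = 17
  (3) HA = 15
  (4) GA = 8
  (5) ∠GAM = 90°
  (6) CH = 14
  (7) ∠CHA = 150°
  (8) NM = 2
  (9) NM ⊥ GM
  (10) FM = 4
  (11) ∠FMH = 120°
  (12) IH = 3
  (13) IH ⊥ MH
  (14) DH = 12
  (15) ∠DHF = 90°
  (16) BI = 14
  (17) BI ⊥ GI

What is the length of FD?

Step 1: By the law of cosines on triangle FMH: FH² = 4² + 8² − 2·4·8·cos(120°) = 112, so FH = 4·√7.
Step 2: By the law of cosines on triangle FHD: FD² = (4·√7)² + 12² − 2·4·√7·12·cos(90°) = 256, so FD = 16.

Therefore, the length of FD = 16.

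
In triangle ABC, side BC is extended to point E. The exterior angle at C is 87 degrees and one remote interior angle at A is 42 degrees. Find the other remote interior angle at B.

By the exterior angle theorem: exterior angle = sum of remote interior angles.
87 = 42 + angle B
angle B = 87 - 42 = 45 degrees

45 degrees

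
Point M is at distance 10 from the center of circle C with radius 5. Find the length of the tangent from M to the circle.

tangent = √(d² - r²) = √(10² - 5²) = √(100 - 25) = √75 = 5*sqrt(3)

5*sqrt(3)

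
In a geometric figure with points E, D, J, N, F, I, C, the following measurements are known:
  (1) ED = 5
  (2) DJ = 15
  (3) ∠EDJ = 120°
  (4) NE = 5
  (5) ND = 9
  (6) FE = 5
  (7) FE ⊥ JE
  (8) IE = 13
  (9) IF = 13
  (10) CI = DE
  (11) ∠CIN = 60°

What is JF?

Step 1: By the law of cosines on triangle EDJ: EJ² = 5² + 15² − 2·5·15·cos(120°) = 325, so EJ = 5·√13.
Step 2: By the law of cosines on triangle JEF: JF² = (5·√13)² + 5² − 2·5·√13·5·cos(90°) = 350, so JF = 5·√14.

Therefore, the length of JF = 5·√14.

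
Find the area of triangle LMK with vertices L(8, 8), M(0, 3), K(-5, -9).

The Shoelace formula computes the area from vertex coordinates by summing cross products.
For vertices (8,8), (0,3), (-5,-9):
Signed sum = 8*3 - 0*8 + 0*-9 - -5*3 + -5*8 - 8*-9
= 24 + 15 + 32 = 71
Area = (1/2)|71| = 71/2.

71/2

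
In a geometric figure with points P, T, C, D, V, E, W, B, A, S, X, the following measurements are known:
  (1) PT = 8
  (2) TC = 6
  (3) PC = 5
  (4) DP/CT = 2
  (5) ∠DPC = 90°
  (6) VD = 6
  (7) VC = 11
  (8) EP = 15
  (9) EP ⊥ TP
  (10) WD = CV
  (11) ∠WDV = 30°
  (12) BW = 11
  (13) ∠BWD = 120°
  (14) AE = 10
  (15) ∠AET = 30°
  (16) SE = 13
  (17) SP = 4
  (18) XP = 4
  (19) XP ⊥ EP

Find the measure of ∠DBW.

From the given relations: WD = CV = 11.
Step 1: By the law of cosines on triangle BWD: BD² = 11² + 11² − 2·11·11·cos(120°) = 363, so BD = 11·√3.
Step 2: By the inverse law of cosines on triangle DBW: cos(∠DBW) = ((11·√3)² + 11² − 11²) / (2·11·√3·11) = 363/419.16 = 0.866, so ∠DBW = 30°.

Therefore, the measure of angle ∠DBW = 30°.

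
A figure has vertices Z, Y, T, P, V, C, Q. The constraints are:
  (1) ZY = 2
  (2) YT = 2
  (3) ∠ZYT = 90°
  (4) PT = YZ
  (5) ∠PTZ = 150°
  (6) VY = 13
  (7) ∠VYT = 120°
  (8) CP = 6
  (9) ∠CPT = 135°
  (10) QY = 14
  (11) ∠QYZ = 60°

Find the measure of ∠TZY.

Step 1: By the law of cosines on triangle ZYT: ZT² = 2² + 2² − 2·2·2·cos(90°) = 8, so ZT = 2·√2.
Step 2: By the inverse law of cosines on triangle TZY: cos(∠TZY) = ((2·√2)² + 2² − 2²) / (2·2·√2·2) = 8/11.31 = 0.7071, so ∠TZY = 45°.

Therefore, the measure of angle ∠TZY = 45°.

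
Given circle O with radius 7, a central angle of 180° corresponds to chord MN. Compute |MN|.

Chord length = 2r sin(θ/2)
= 2 × 7 × sin(180°/2)
= 2 × 7 × sin(90°)
= 14

14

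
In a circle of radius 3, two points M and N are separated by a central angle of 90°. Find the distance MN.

Drop a perpendicular from the center to the chord, bisecting both the chord and the central angle.
Each half-chord = r sin(θ/2) = 3 sin(45°).
The full chord = 2 × 3 × sin(45°) = 3*sqrt(2).

3*sqrt(2)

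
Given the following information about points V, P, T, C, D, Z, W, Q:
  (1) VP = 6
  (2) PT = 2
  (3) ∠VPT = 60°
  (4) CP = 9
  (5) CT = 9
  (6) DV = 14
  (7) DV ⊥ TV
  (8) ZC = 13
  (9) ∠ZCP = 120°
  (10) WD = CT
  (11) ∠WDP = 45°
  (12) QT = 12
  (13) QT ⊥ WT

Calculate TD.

Step 1: By the law of cosines on triangle VPT: VT² = 6² + 2² − 2·6·2·cos(60°) = 28, so VT = 2·√7.
Step 2: By the law of cosines on triangle TVD: TD² = (2·√7)² + 14² − 2·2·√7·14·cos(90°) = 224, so TD = 4·√14.

Therefore, the length of TD = 4·√14.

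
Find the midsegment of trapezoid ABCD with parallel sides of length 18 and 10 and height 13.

The midsegment (median) of a trapezoid connects the midpoints of the non-parallel sides.
Its length is the average of the two bases: (18 + 10) / 2 = 14.

14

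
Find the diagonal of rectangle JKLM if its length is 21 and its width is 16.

A rectangle's diagonal splits it into two right triangles, with the diagonal as the hypotenuse.
By the Pythagorean theorem, d^2 = 21^2 + 16^2 = 697.
Therefore d = sqrt(697).

sqrt(697)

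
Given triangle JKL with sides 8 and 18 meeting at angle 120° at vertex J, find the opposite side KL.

When two sides and the included angle are known, the law of cosines gives the third side.
c^2 = a^2 + b^2 - 2ab cos(C) generalizes the Pythagorean theorem to non-right triangles.
Here: KL^2 = 64 + 324 - 288*(-1/2) = 532
KL = 2*sqrt(133)

2*sqrt(133)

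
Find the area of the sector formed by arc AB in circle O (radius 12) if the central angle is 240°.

Sector area = π(12²)(2/3) = 96*pi

96*pi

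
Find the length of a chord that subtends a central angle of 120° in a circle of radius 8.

Chord = 2(8) sin(60°) = 8*sqrt(3)

8*sqrt(3)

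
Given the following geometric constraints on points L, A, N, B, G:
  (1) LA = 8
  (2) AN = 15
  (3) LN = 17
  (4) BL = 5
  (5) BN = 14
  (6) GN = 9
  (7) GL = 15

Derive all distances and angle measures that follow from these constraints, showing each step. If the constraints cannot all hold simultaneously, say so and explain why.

The constraints are consistent.

Step 1: From LA = 8, LN = 17, AN = 15, by the inverse law of cosines:
  cos(∠ALN) = (LA² + LN² - AN²) / (2·LA·LN)
  ∠ALN = 61.93°

Step 2: From LB = 5, LN = 17, BN = 14, by the inverse law of cosines:
  cos(∠BLN) = (LB² + LN² - BN²) / (2·LB·LN)
  ∠BLN = 46.04°

Step 3: From LG = 15, LN = 17, GN = 9, by the inverse law of cosines:
  cos(∠GLN) = (LG² + LN² - GN²) / (2·LG·LN)
  ∠GLN = 31.89°

Step 4: From AL = 8, AN = 15, LN = 17, by the inverse law of cosines:
  cos(∠LAN) = (AL² + AN² - LN²) / (2·AL·AN)
  ∠LAN = 90°

Step 5: From NA = 15, NL = 17, AL = 8, by the inverse law of cosines:
  cos(∠ANL) = (NA² + NL² - AL²) / (2·NA·NL)
  ∠ANL = 28.07°

Step 6: From NB = 14, NL = 17, BL = 5, by the inverse law of cosines:
  cos(∠BNL) = (NB² + NL² - BL²) / (2·NB·NL)
  ∠BNL = 14.9°

Step 7: From NG = 9, NL = 17, GL = 15, by the inverse law of cosines:
  cos(∠GNL) = (NG² + NL² - GL²) / (2·NG·NL)
  ∠GNL = 61.72°

Step 8: From BL = 5, BN = 14, LN = 17, by the inverse law of cosines:
  cos(∠LBN) = (BL² + BN² - LN²) / (2·BL·BN)
  ∠LBN = 119.06°

Step 9: From GL = 15, GN = 9, LN = 17, by the inverse law of cosines:
  cos(∠LGN) = (GL² + GN² - LN²) / (2·GL·GN)
  ∠LGN = 86.39°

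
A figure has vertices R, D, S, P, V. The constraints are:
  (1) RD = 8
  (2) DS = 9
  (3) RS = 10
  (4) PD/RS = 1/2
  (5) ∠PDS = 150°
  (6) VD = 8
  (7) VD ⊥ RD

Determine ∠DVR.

Step 1: By the law of cosines on triangle VDR: VR² = 8² + 8² − 2·8·8·cos(90°) = 128, so VR = 8·√2.
Step 2: By the inverse law of cosines on triangle DVR: cos(∠DVR) = (8² + (8·√2)² − 8²) / (2·8·8·√2) = 128/181.02 = 0.7071, so ∠DVR = 45°.

Therefore, the measure of angle ∠DVR = 45°.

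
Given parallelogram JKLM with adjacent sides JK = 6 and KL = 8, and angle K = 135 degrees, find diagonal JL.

The diagonal of a parallelogram can be found by treating two adjacent sides and the diagonal as a triangle.
Applying the law of cosines with sides 6, 8 and included angle 135°:
d^2 = 36 + 64 - 96*cos(135°) = 48*sqrt(2) + 100
d = 2*sqrt(12*sqrt(2) + 25)

2*sqrt(12*sqrt(2) + 25)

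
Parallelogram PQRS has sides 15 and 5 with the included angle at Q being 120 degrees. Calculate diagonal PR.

Using the law of cosines:
d^2 = 15^2 + 5^2 - 2(15)(5)cos(120 degrees)
d^2 = 225 + 25 - 150*-1/2
d^2 = 325
d = 5*sqrt(13)

5*sqrt(13)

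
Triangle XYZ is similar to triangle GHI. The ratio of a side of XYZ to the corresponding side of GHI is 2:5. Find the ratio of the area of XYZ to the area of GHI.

Area scales with the square of linear dimensions. If every length is multiplied by 2/5, then the area is multiplied by (2/5)^2 = 4/25.
The area ratio is 4:25.

4:25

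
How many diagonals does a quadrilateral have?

The number of diagonals in an n-gon is n(n - 3)/2.
For n = 4: 4(4 - 3)/2 = 4 × 1 / 2 = 2.

2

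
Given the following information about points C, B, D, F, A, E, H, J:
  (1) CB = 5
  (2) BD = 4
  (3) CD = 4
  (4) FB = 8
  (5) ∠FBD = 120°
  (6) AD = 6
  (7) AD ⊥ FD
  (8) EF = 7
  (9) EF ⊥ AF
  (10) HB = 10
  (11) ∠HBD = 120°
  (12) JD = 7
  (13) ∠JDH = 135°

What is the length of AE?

Step 1: By the law of cosines on triangle FBD: FD² = 8² + 4² − 2·8·4·cos(120°) = 112, so FD = 4·√7.
Step 2: By the law of cosines on triangle FDA: FA² = (4·√7)² + 6² − 2·4·√7·6·cos(90°) = 148, so FA = 2·√37.
Step 3: By the law of cosines on triangle AFE: AE² = (2·√37)² + 7² − 2·2·√37·7·cos(90°) = 197, so AE = √197.

Therefore, the length of AE = √197.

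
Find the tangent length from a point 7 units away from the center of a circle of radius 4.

The tangent, radius, and line from the external point to the center form a right triangle.
The right angle is where the tangent meets the radius.
By the Pythagorean theorem: tangent² + 4² = 7²
tangent² = 49 - 16 = 33
tangent = sqrt(33)

sqrt(33)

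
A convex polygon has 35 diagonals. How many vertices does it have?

Using d = n(n - 3)/2, we solve 35 = n(n - 3)/2.
So n(n - 3) = 70.
Testing n = 10: 10 * 7 = 70 = 70. Correct.
The polygon has 10 sides.

10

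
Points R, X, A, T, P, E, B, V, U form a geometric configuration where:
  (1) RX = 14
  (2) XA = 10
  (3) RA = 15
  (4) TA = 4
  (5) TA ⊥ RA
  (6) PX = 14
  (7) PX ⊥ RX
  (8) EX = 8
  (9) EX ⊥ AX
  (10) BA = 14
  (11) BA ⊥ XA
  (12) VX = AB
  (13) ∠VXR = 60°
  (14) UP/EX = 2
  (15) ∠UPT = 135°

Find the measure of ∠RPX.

Step 1: By the law of cosines on triangle PXR: PR² = 14² + 14² − 2·14·14·cos(90°) = 392, so PR = 14·√2.
Step 2: By the inverse law of cosines on triangle RPX: cos(∠RPX) = ((14·√2)² + 14² − 14²) / (2·14·√2·14) = 392/554.37 = 0.7071, so ∠RPX = 45°.

Therefore, the measure of angle ∠RPX = 45°.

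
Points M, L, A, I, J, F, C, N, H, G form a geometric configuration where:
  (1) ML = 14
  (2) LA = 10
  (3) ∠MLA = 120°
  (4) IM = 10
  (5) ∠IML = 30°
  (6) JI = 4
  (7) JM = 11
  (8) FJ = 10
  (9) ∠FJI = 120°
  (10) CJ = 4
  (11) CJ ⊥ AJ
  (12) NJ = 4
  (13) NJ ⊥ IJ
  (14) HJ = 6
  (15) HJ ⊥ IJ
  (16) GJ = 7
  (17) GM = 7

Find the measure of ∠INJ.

Step 1: By the law of cosines on triangle NJI: NI² = 4² + 4² − 2·4·4·cos(90°) = 32, so NI = 4·√2.
Step 2: By the inverse law of cosines on triangle INJ: cos(∠INJ) = ((4·√2)² + 4² − 4²) / (2·4·√2·4) = 32/45.25 = 0.7071, so ∠INJ = 45°.

Therefore, the measure of angle ∠INJ = 45°.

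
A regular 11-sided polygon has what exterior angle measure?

Each exterior angle of a regular n-gon is 360 / n.
For n = 11: 360 / 11 = 360/11 degrees.

360/11 degrees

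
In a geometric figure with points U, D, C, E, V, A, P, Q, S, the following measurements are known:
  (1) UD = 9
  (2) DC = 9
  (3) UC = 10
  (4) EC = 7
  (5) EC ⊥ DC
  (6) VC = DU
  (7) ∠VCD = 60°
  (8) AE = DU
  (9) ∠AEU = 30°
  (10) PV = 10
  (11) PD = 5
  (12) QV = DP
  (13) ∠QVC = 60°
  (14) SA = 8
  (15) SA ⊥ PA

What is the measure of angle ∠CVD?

From the given relations: VC = DU = 9.
Step 1: By the law of cosines on triangle VCD: VD² = 9² + 9² − 2·9·9·cos(60°) = 81, so VD = 9.
Step 2: By the inverse law of cosines on triangle CVD: cos(∠CVD) = (9² + 9² − 9²) / (2·9·9) = 81/162 = 0.5, so ∠CVD = 60°.

Therefore, the measure of angle ∠CVD = 60°.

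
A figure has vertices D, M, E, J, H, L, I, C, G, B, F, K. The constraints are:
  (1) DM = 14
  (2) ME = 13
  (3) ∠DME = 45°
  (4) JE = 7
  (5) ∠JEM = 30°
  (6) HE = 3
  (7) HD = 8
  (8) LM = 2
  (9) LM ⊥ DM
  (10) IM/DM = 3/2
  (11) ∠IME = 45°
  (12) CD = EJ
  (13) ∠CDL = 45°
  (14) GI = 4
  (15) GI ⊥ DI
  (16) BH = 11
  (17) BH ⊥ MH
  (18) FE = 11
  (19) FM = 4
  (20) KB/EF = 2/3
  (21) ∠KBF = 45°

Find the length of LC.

From the given relations: CD = EJ = 7.
Step 1: By the law of cosines on triangle LMD: LD² = 2² + 14² − 2·2·14·cos(90°) = 200, so LD = 10·√2.
Step 2: By the law of cosines on triangle LDC: LC² = (10·√2)² + 7² − 2·10·√2·7·cos(45°) = 109, so LC = √109.

Therefore, the length of LC = √109.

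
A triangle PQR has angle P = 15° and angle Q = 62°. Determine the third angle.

The interior angles sum to 180°: angle R = 180 - 15 - 62 = 103°.
The triangle is obtuse (angles 15°, 62°, 103°).

103 degrees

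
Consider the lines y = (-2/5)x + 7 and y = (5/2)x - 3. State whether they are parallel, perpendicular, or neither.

Slope of line 1: m1 = -2/5
Slope of line 2: m2 = 5/2
m1 * m2 = -1, so perpendicular.

Perpendicular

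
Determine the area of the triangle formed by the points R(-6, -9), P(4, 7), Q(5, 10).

Shoelace: Area = (1/2)|-6(7-10) + 4(10--9) + 5(-9-7)| = (1/2)(14) = 7

7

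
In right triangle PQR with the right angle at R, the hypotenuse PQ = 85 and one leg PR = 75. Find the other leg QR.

By the Pythagorean theorem: QR^2 = PQ^2 - PR^2
QR^2 = 85^2 - 75^2 = 7225 - 5625 = 1600
QR = sqrt(1600) = 40

40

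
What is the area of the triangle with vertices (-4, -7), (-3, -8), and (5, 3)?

The Shoelace formula computes the area from vertex coordinates by summing cross products.
For vertices (-4,-7), (-3,-8), (5,3):
Signed sum = -4*-8 - -3*-7 + -3*3 - 5*-8 + 5*-7 - -4*3
= 11 + 31 + -23 = 19
Area = (1/2)|19| = 19/2.

19/2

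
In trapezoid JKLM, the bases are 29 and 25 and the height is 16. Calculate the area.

Area = (29 + 25) * 16 / 2 = 864 / 2 = 432

432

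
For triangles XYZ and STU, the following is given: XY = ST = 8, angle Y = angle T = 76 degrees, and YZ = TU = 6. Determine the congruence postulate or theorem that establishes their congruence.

Consider the given information: XY = ST = 8, angle Y = angle T = 76 degrees, and YZ = TU = 6
This is not AAS or HL: AAS requires two angles and a non-included side. HL only applies to right triangles with matching hypotenuse and leg.
The correct criterion is SAS. Two pairs of corresponding sides and the included angle are equal (Side-Angle-Side).

SAS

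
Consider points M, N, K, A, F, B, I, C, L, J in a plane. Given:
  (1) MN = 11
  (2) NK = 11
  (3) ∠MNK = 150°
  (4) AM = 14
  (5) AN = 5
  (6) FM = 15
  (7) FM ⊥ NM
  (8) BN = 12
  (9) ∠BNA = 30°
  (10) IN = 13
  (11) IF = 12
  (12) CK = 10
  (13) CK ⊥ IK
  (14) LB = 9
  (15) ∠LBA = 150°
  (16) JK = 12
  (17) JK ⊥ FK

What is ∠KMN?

Step 1: By the law of cosines on triangle MNK: MK² = 11² + 11² − 2·11·11·cos(150°) = 451.58, so MK ≈ 21.25.
Step 2: By the inverse law of cosines on triangle KMN: cos(∠KMN) = (21.25² + 11² − 11²) / (2·21.25·11) = 451.58/467.51 = 0.9659, so ∠KMN = 15°.

Therefore, the measure of angle ∠KMN = 15°.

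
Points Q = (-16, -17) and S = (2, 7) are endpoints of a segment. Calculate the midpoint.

M = ((x₁ + x₂)/2, (y₁ + y₂)/2)
= ((-16 + 2)/2, (-17 + 7)/2)
= (-14/2, -10/2) = (-7, -5)

(-7, -5)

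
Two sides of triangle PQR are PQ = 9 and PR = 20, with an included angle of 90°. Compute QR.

By the law of cosines: QR^2 = PQ^2 + PR^2 - 2*PQ*PR*cos(P)
QR^2 = 9^2 + 20^2 - 2*9*20*cos(90°)
QR^2 = 81 + 400 - 360*(0)
QR^2 = 481
QR = sqrt(481)

sqrt(481)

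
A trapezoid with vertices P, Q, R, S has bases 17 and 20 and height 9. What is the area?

Area = (17 + 20) * 9 / 2 = 333 / 2 = 333/2

333/2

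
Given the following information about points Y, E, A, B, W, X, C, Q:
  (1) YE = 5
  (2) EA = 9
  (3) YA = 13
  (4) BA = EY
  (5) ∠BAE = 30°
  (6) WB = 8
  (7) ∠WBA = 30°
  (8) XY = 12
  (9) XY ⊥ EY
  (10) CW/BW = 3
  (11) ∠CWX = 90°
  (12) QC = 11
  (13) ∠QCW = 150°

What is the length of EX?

Step 1: By the law of cosines on triangle EYX: EX² = 5² + 12² − 2·5·12·cos(90°) = 169, so EX = 13.

Therefore, the length of EX = 13.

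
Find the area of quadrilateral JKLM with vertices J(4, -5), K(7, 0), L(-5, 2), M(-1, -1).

The Shoelace formula works by pairing each vertex with the next (cycling back to the first).
For each pair, compute x_i*y_(i+1) - x_(i+1)*y_i:
  (4*0 - 7*-5) = 35
  (7*2 - -5*0) = 14
  (-5*-1 - -1*2) = 7
  (-1*-5 - 4*-1) = 9
Taking half the absolute value of the total: Area = (1/2)(65) = 65/2.

65/2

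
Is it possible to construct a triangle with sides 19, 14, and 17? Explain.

Yes.
The triangle inequality requires that the sum of any two sides exceeds the third.
Here 14 + 17 = 31 > 19, so the condition is met.

Yes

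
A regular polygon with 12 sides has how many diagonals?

Total line segments between 12 vertices = C(12,2) = 66.
Subtract the 12 sides: 66 - 12 = 54 diagonals.

54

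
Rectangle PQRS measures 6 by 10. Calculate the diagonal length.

d = sqrt(6^2 + 10^2) = sqrt(136) = 2*sqrt(34)

2*sqrt(34)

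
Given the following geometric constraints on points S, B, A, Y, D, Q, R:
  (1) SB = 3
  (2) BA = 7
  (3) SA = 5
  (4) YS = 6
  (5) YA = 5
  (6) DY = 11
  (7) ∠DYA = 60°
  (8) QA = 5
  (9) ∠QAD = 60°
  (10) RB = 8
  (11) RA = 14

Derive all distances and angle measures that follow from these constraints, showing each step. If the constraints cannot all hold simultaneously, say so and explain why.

The constraints are consistent.

Step 1: From AY = 5, YD = 11, and ∠AYD = 60°, by the law of cosines:
  AD² = AY² + YD² - 2·AY·YD·cos(60°) = 25 + 121 - 55 = 91
  AD = √91

Step 2: From SA = 5, SB = 3, AB = 7, by the inverse law of cosines:
  cos(∠ASB) = (SA² + SB² - AB²) / (2·SA·SB)
  ∠ASB = 120°

Step 3: From SA = 5, SY = 6, AY = 5, by the inverse law of cosines:
  cos(∠ASY) = (SA² + SY² - AY²) / (2·SA·SY)
  ∠ASY = 53.13°

Step 4: From BA = 7, BR = 8, AR = 14, by the inverse law of cosines:
  cos(∠ABR) = (BA² + BR² - AR²) / (2·BA·BR)
  ∠ABR = 137.82°

Step 5: From BA = 7, BS = 3, AS = 5, by the inverse law of cosines:
  cos(∠ABS) = (BA² + BS² - AS²) / (2·BA·BS)
  ∠ABS = 38.21°

Step 6: From AB = 7, AR = 14, BR = 8, by the inverse law of cosines:
  cos(∠BAR) = (AB² + AR² - BR²) / (2·AB·AR)
  ∠BAR = 22.56°

Step 7: From AB = 7, AS = 5, BS = 3, by the inverse law of cosines:
  cos(∠BAS) = (AB² + AS² - BS²) / (2·AB·AS)
  ∠BAS = 21.79°

Step 8: From AS = 5, AY = 5, SY = 6, by the inverse law of cosines:
  cos(∠SAY) = (AS² + AY² - SY²) / (2·AS·AY)
  ∠SAY = 73.74°

Step 9: From YA = 5, YS = 6, AS = 5, by the inverse law of cosines:
  cos(∠AYS) = (YA² + YS² - AS²) / (2·YA·YS)
  ∠AYS = 53.13°

Step 10: From RA = 14, RB = 8, AB = 7, by the inverse law of cosines:
  cos(∠ARB) = (RA² + RB² - AB²) / (2·RA·RB)
  ∠ARB = 19.62°

Step 11: From DA = √91, AQ = 5, and ∠DAQ = 60°, by the law of cosines:
  DQ² = DA² + AQ² - 2·DA·AQ·cos(60°) = 91 + 25 - 47.7 = 68.3
  DQ ≈ 8.26

Step 12: From AD = √91, AY = 5, DY = 11, by the inverse law of cosines:
  cos(∠DAY) = (AD² + AY² - DY²) / (2·AD·AY)
  ∠DAY = 93°

Step 13: From DA = √91, DY = 11, AY = 5, by the inverse law of cosines:
  cos(∠ADY) = (DA² + DY² - AY²) / (2·DA·DY)
  ∠ADY = 27°

Step 14: From DA = √91, DQ = 8.26, AQ = 5, by the inverse law of cosines:
  cos(∠ADQ) = (DA² + DQ² - AQ²) / (2·DA·DQ)
  ∠ADQ = 31.6°

Step 15: From QA = 5, QD = 8.26, AD = √91, by the inverse law of cosines:
  cos(∠AQD) = (QA² + QD² - AD²) / (2·QA·QD)
  ∠AQD = 88.4°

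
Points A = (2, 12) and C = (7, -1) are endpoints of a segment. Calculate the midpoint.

The midpoint is the point halfway along the segment.
Move half the horizontal distance: 2 + (7 - 2)/2 = 2 + 5/2 = 9/2
Move half the vertical distance: 12 + (-1 - 12)/2 = 12 + -13/2 = 11/2
Midpoint = (9/2, 11/2)

(9/2, 11/2)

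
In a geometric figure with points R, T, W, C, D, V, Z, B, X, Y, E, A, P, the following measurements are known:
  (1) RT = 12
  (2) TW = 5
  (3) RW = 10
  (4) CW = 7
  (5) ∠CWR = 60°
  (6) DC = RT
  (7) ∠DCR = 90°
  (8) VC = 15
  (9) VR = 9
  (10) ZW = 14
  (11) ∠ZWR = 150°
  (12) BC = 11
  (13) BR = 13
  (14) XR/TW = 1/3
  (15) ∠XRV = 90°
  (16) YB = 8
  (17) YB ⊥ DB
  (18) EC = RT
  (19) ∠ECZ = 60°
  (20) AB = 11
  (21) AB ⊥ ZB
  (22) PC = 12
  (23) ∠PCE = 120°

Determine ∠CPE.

From the given relations: EC = RT = 12.
Step 1: By the law of cosines on triangle PCE: PE² = 12² + 12² − 2·12·12·cos(120°) = 432, so PE = 12·√3.
Step 2: By the inverse law of cosines on triangle CPE: cos(∠CPE) = (12² + (12·√3)² − 12²) / (2·12·12·√3) = 432/498.83 = 0.866, so ∠CPE = 30°.

Therefore, the measure of angle ∠CPE = 30°.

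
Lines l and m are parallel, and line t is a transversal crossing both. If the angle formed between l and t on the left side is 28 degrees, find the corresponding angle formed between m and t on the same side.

When a transversal crosses parallel lines, angles in the same position at each intersection are called corresponding angles.
These are always equal, so the answer is 28 degrees.

28 degrees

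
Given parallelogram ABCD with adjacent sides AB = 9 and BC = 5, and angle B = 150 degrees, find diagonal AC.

Using the law of cosines:
d^2 = 9^2 + 5^2 - 2(9)(5)cos(150 degrees)
d^2 = 81 + 25 - 90*-sqrt(3)/2
d^2 = 45*sqrt(3) + 106
d = sqrt(45*sqrt(3) + 106)

sqrt(45*sqrt(3) + 106)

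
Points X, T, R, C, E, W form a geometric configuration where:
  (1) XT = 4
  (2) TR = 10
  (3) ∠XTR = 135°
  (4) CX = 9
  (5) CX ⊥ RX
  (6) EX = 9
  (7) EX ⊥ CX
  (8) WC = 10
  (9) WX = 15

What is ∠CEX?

Step 1: By the law of cosines on triangle EXC: EC² = 9² + 9² − 2·9·9·cos(90°) = 162, so EC = 9·√2.
Step 2: By the inverse law of cosines on triangle CEX: cos(∠CEX) = ((9·√2)² + 9² − 9²) / (2·9·√2·9) = 162/229.1 = 0.7071, so ∠CEX = 45°.

Therefore, the measure of angle ∠CEX = 45°.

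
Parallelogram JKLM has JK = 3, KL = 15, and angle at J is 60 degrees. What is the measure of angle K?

Opposite sides of a parallelogram are parallel, so consecutive angles form co-interior angles on a transversal.
Co-interior angles sum to 180°, giving angle K = 180 - 60 = 120 degrees.

120 degrees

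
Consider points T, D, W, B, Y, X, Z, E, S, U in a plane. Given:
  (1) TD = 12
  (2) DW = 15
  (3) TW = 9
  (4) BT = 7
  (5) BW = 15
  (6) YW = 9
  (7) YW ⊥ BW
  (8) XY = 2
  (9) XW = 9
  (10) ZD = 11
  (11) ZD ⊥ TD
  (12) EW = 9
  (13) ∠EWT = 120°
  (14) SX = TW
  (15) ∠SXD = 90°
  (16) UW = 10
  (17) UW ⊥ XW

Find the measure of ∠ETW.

Step 1: By the law of cosines on triangle TWE: TE² = 9² + 9² − 2·9·9·cos(120°) = 243, so TE = 9·√3.
Step 2: By the inverse law of cosines on triangle ETW: cos(∠ETW) = ((9·√3)² + 9² − 9²) / (2·9·√3·9) = 243/280.59 = 0.866, so ∠ETW = 30°.

Therefore, the measure of angle ∠ETW = 30°.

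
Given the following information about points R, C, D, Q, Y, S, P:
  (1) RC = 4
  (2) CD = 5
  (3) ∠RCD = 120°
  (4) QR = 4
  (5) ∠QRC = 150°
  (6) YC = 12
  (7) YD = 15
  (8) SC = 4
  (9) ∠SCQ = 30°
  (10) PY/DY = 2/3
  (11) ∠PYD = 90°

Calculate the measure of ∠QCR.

Step 1: By the law of cosines on triangle CRQ: CQ² = 4² + 4² − 2·4·4·cos(150°) = 59.71, so CQ ≈ 7.73.
Step 2: By the inverse law of cosines on triangle QCR: cos(∠QCR) = (7.73² + 4² − 4²) / (2·7.73·4) = 59.71/61.82 = 0.9659, so ∠QCR = 15°.

Therefore, the measure of angle ∠QCR = 15°.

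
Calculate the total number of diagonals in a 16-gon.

Each of the 16 vertices connects to 13 non-adjacent vertices via diagonals.
Total connections = 16 × 13 = 208, but each diagonal is counted twice.
Number of diagonals = 208 / 2 = 104.

104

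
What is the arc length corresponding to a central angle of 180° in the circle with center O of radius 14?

Arc length = 2π(14)(1/2) = 14*pi

14*pi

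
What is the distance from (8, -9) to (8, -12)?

d = sqrt((8 - 8)^2 + (-12 - -9)^2)
d = sqrt(0^2 + -3^2)
d = sqrt(0 + 9)
d = sqrt(9) = 3

3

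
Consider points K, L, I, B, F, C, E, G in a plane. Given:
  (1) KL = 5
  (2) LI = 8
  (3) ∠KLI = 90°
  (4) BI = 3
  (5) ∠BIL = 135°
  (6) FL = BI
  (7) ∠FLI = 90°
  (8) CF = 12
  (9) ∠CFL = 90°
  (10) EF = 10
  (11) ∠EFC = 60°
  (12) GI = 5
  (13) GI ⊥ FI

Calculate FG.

From the given relations: FL = BI = 3.
Step 1: By the law of cosines on triangle FLI: FI² = 3² + 8² − 2·3·8·cos(90°) = 73, so FI = √73.
Step 2: By the law of cosines on triangle FIG: FG² = √73² + 5² − 2·√73·5·cos(90°) = 98, so FG = 7·√2.

Therefore, the length of FG = 7·√2.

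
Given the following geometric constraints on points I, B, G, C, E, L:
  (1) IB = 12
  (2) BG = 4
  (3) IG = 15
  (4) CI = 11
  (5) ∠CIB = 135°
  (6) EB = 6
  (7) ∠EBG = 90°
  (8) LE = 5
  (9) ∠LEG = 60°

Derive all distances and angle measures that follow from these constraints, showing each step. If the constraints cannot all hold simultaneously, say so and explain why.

The constraints are consistent.

Step 1: From BI = 12, IC = 11, and ∠BIC = 135°, by the law of cosines:
  BC² = BI² + IC² - 2·BI·IC·cos(135°) = 144 + 121 + 186.7 = 451.7
  BC ≈ 21.25

Step 2: From GB = 4, BE = 6, and ∠GBE = 90°, by the law of cosines:
  GE² = GB² + BE² - 2·GB·BE·cos(90°) = 16 + 36 - 0 = 52
  GE = 2·√13

Step 3: From IB = 12, IG = 15, BG = 4, by the inverse law of cosines:
  cos(∠BIG) = (IB² + IG² - BG²) / (2·IB·IG)
  ∠BIG = 11.32°

Step 4: From BG = 4, BI = 12, GI = 15, by the inverse law of cosines:
  cos(∠GBI) = (BG² + BI² - GI²) / (2·BG·BI)
  ∠GBI = 132.62°

Step 5: From GB = 4, GI = 15, BI = 12, by the inverse law of cosines:
  cos(∠BGI) = (GB² + GI² - BI²) / (2·GB·GI)
  ∠BGI = 36.07°

Step 6: From GE = 2·√13, EL = 5, and ∠GEL = 60°, by the law of cosines:
  GL² = GE² + EL² - 2·GE·EL·cos(60°) = 52 + 25 - 36.06 = 40.94
  GL ≈ 6.4

Step 7: From BC = 21.25, BI = 12, CI = 11, by the inverse law of cosines:
  cos(∠CBI) = (BC² + BI² - CI²) / (2·BC·BI)
  ∠CBI = 21.47°

Step 8: From GB = 4, GE = 2·√13, BE = 6, by the inverse law of cosines:
  cos(∠BGE) = (GB² + GE² - BE²) / (2·GB·GE)
  ∠BGE = 56.31°

Step 9: From CB = 21.25, CI = 11, BI = 12, by the inverse law of cosines:
  cos(∠BCI) = (CB² + CI² - BI²) / (2·CB·CI)
  ∠BCI = 23.53°

Step 10: From EB = 6, EG = 2·√13, BG = 4, by the inverse law of cosines:
  cos(∠BEG) = (EB² + EG² - BG²) / (2·EB·EG)
  ∠BEG = 33.69°

Step 11: From GE = 2·√13, GL = 6.4, EL = 5, by the inverse law of cosines:
  cos(∠EGL) = (GE² + GL² - EL²) / (2·GE·GL)
  ∠EGL = 42.59°

Step 12: From LE = 5, LG = 6.4, EG = 2·√13, by the inverse law of cosines:
  cos(∠ELG) = (LE² + LG² - EG²) / (2·LE·LG)
  ∠ELG = 77.41°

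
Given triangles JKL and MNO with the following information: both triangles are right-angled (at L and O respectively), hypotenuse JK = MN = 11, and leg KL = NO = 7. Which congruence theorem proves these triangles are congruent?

The given information provides:
both triangles are right-angled (at L and O respectively), hypotenuse JK = MN = 11, and leg KL = NO = 7
This matches the HL congruence theorem.
The hypotenuse and one leg of two right triangles are equal (Hypotenuse-Leg).

HL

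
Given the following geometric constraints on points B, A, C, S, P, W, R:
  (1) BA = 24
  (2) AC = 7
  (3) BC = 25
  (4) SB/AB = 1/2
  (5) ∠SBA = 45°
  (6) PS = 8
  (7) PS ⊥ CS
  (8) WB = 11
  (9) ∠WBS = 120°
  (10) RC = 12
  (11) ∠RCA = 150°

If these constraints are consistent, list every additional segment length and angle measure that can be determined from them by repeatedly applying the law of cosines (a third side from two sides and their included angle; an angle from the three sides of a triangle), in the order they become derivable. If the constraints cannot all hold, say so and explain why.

The constraints are consistent. Derivable facts, in order:
After 1 step:
- AR ≈ 18.4
- AS ≈ 17.68
- SW ≈ 19.92
- ∠ABC = 16.26°
- ∠ACB = 73.74°
- ∠BAC = 90°
After 2 steps:
- ∠ARC = 10.97°
- ∠ASB = 106.32°
- ∠BAS = 28.68°
- ∠BSW = 28.56°
- ∠BWS = 31.44°
- ∠CAR = 19.03°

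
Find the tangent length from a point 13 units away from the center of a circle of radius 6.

tangent = √(d² - r²) = √(13² - 6²) = √(169 - 36) = √133 = sqrt(133)

sqrt(133)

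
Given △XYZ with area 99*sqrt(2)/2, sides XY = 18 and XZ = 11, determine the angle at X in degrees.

sin(C) = 2 * 99*sqrt(2)/2 / (18 * 11) = sqrt(2)/2, so C = arcsin(sqrt(2)/2) = 45°.
Since sin(180° - C) = sin(C), the obtuse angle 135° gives the same area, so C = 45° or C = 135°.

45° or 135°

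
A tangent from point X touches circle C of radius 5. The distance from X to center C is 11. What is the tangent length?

tangent = √(d² - r²) = √(11² - 5²) = √(121 - 25) = √96 = 4*sqrt(6)

4*sqrt(6)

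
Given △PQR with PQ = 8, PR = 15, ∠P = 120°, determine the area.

Area = (1/2) * PQ * PR * sin(P)
Area = (1/2) * 8 * 15 * sin(120°)
Area = (1/2) * 8 * 15 * sqrt(3)/2
Area = 30*sqrt(3)

30*sqrt(3)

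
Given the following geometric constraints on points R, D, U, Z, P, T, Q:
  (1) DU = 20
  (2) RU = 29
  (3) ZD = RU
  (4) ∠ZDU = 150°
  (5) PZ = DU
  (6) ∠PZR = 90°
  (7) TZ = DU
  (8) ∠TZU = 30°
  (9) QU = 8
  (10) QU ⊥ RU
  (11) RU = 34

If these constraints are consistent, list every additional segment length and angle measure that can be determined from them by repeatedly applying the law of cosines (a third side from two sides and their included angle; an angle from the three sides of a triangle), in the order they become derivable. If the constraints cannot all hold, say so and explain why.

These constraints are not satisfiable: (2) RU = 29 and (11) RU = 34 assign two different lengths to the same segment. No planar figure meets all of them, so nothing further can be derived.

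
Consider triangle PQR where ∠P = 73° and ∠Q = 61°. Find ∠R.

The interior angles sum to 180°: angle R = 180 - 73 - 61 = 46°.
The triangle is acute (angles 73°, 61°, 46°).

46 degrees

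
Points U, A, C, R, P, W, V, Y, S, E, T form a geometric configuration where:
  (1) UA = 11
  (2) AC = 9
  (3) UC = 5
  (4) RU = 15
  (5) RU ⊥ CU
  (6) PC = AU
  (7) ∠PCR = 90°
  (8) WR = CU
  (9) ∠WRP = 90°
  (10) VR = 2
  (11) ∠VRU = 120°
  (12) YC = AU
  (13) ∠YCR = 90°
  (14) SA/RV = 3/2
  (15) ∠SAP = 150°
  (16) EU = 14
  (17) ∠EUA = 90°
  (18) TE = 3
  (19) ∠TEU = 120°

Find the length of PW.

From the given relations: PC = AU = 11; WR = CU = 5.
Step 1: By the law of cosines on triangle CUR: CR² = 5² + 15² − 2·5·15·cos(90°) = 250, so CR = 5·√10.
Step 2: By the law of cosines on triangle PCR: PR² = 11² + (5·√10)² − 2·11·5·√10·cos(90°) = 371, so PR ≈ 19.26.
Step 3: By the law of cosines on triangle PRW: PW² = 19.26² + 5² − 2·19.26·5·cos(90°) = 396, so PW = 6·√11.

Therefore, the length of PW = 6·√11.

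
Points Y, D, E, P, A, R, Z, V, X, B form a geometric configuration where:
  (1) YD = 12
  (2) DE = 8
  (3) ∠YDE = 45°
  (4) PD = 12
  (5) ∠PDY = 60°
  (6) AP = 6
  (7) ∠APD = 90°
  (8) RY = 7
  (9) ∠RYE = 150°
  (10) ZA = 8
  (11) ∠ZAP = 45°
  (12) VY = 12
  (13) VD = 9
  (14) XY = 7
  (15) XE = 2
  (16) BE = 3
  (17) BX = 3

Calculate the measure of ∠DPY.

Step 1: By the law of cosines on triangle PDY: PY² = 12² + 12² − 2·12·12·cos(60°) = 144, so PY = 12.
Step 2: By the inverse law of cosines on triangle DPY: cos(∠DPY) = (12² + 12² − 12²) / (2·12·12) = 144/288 = 0.5, so ∠DPY = 60°.

Therefore, the measure of angle ∠DPY = 60°.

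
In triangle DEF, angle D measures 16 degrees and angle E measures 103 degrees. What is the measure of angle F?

Let angle F = x. Then 16 + 103 + x = 180.
x = 180 - 119 = 61 degrees.

61 degrees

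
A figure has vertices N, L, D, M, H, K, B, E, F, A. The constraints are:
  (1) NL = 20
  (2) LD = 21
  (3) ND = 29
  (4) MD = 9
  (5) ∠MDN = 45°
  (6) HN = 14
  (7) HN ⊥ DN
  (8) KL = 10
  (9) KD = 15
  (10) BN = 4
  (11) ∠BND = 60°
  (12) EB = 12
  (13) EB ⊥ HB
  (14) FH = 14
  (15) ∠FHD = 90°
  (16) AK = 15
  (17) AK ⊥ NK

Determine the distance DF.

Step 1: By the law of cosines on triangle DNH: DH² = 29² + 14² − 2·29·14·cos(90°) = 1037, so DH ≈ 32.2.
Step 2: By the law of cosines on triangle DHF: DF² = 32.2² + 14² − 2·32.2·14·cos(90°) = 1233, so DF = 3·√137.

Therefore, the length of DF = 3·√137.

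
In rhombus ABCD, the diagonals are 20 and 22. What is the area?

Area = (20 * 22) / 2 = 440 / 2 = 220

220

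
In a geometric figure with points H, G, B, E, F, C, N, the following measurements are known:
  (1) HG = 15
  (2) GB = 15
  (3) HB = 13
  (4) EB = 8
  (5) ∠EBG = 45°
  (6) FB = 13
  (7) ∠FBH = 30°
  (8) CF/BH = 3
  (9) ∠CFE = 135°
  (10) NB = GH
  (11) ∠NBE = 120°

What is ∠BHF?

Step 1: By the law of cosines on triangle HBF: HF² = 13² + 13² − 2·13·13·cos(30°) = 45.28, so HF ≈ 6.73.
Step 2: By the inverse law of cosines on triangle BHF: cos(∠BHF) = (13² + 6.73² − 13²) / (2·13·6.73) = 45.28/174.96 = 0.2588, so ∠BHF = 75°.

Therefore, the measure of angle ∠BHF = 75°.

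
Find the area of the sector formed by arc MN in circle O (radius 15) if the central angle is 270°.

Sector area = πr² × θ/360
= π × 15² × 3/4
= π × 225 × 3/4
= 675*pi/4

675*pi/4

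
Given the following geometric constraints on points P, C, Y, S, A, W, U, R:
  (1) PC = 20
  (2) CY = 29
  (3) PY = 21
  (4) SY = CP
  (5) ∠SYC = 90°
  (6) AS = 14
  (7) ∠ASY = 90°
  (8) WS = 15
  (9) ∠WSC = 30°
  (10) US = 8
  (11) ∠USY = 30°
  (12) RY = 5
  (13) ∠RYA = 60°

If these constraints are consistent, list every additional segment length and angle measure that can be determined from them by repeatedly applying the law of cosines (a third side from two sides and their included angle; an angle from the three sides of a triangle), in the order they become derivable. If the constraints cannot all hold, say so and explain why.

The constraints are consistent. Derivable facts, in order:
After 1 step:
- CS ≈ 35.23
- YA = 2·√149
- YU ≈ 13.67
- ∠CPY = 90°
- ∠CYP = 43.6°
- ∠PCY = 46.4°
After 2 steps:
- AR ≈ 22.34
- CW ≈ 23.47
- ∠AYS = 34.99°
- ∠CSY = 55.41°
- ∠SAY = 55.01°
- ∠SCY = 34.59°
- ∠SUY = 132.99°
- ∠SYU = 17.01°
After 3 steps:
- ∠ARY = 108.82°
- ∠CWS = 131.36°
- ∠RAY = 11.18°
- ∠SCW = 18.64°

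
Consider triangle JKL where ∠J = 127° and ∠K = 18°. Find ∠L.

The interior angles sum to 180°: angle L = 180 - 127 - 18 = 35°.
The triangle is obtuse (angles 127°, 18°, 35°).

35 degrees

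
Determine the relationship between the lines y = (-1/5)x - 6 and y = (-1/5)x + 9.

Slope of line 1: m1 = -1/5
Slope of line 2: m2 = -1/5
Two lines are parallel if and only if they have equal slopes (or both are vertical).
Here m1 = m2 = -1/5, confirming the lines are parallel.

Parallel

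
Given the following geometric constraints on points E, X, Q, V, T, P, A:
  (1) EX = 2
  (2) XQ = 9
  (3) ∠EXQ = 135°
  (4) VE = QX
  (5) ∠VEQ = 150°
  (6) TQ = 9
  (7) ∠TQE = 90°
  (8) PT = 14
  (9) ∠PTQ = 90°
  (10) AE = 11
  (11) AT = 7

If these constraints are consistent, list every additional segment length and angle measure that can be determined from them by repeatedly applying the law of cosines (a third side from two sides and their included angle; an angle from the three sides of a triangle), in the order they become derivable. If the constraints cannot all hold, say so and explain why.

The constraints are consistent. Derivable facts, in order:
After 1 step:
- EQ ≈ 10.51
- QP ≈ 16.64
After 2 steps:
- ET ≈ 13.84
- QV ≈ 18.85
- ∠EQX = 7.73°
- ∠PQT = 57.26°
- ∠QEX = 37.27°
- ∠QPT = 32.74°
After 3 steps:
- ∠AET = 30.06°
- ∠ATE = 51.93°
- ∠EAT = 98.01°
- ∠EQV = 13.81°
- ∠ETQ = 49.43°
- ∠EVQ = 16.19°
- ∠QET = 40.57°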